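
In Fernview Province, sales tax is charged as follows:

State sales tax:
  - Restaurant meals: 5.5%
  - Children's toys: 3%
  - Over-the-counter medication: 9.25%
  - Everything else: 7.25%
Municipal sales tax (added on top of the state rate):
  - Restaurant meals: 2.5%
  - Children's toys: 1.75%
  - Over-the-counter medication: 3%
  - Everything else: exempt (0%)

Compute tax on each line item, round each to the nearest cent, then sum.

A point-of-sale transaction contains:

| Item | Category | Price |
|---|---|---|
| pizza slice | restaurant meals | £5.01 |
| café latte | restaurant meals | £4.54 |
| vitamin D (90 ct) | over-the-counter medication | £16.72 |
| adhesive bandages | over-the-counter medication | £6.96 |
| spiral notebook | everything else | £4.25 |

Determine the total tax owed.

£3.97

Pizza slice £5.01: restaurant meals → 5.5% + 2.5% municipal = 8% → £0.40
Café latte £4.54: restaurant meals → 5.5% + 2.5% municipal = 8% → £0.36
Vitamin D (90 ct) £16.72: over-the-counter medication → 9.25% + 3% municipal = 12.25% → £2.05
Adhesive bandages £6.96: over-the-counter medication → 9.25% + 3% municipal = 12.25% → £0.85
Spiral notebook £4.25: everything else → 7.25% + 0% municipal = 7.25% → £0.31
Total tax = £0.40 + £0.36 + £2.05 + £0.85 + £0.31 = £3.97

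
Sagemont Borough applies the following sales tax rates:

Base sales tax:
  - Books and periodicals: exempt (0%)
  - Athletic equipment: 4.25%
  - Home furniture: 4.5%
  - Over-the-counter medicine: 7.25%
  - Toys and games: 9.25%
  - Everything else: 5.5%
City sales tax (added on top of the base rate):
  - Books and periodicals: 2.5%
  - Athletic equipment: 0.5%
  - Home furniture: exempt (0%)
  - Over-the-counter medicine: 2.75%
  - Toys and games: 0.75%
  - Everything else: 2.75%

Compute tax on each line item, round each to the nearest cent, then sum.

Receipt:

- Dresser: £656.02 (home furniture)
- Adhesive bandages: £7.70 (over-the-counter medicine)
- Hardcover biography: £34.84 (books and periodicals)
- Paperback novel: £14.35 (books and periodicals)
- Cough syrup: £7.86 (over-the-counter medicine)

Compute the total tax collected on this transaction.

£32.31

Dresser £656.02: home furniture → 4.5% + 0% city = 4.5% → £29.52
Adhesive bandages £7.70: over-the-counter medicine → 7.25% + 2.75% city = 10% → £0.77
Hardcover biography £34.84: books and periodicals → 0% + 2.5% city = 2.5% → £0.87
Paperback novel £14.35: books and periodicals → 0% + 2.5% city = 2.5% → £0.36
Cough syrup £7.86: over-the-counter medicine → 7.25% + 2.75% city = 10% → £0.79
Total tax = £29.52 + £0.77 + £0.87 + £0.36 + £0.79 = £32.31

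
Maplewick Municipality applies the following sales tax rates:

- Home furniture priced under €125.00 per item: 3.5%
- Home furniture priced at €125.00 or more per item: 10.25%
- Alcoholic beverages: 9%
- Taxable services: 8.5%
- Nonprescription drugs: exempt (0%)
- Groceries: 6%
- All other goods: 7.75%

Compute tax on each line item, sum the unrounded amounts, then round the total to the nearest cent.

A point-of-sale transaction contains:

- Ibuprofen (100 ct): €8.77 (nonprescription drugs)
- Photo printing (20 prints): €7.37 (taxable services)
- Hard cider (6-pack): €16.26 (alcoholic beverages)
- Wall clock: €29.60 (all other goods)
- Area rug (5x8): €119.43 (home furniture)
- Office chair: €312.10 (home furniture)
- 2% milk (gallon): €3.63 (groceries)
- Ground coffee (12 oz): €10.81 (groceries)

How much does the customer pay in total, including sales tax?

Ibuprofen (100 ct) €8.77: nonprescription drugs → 0% → €0.00
Photo printing (20 prints) €7.37: taxable services → 8.5% → €0.62645
Hard cider (6-pack) €16.26: alcoholic beverages → 9% → €1.4634
Wall clock €29.60: all other goods → 7.75% → €2.294
Area rug (5x8) €119.43: home furniture, under €125.00 → 3.5% → €4.18005
Office chair €312.10: home furniture, €125.00 or more → 10.25% → €31.99025
2% milk (gallon) €3.63: groceries → 6% → €0.2178
Ground coffee (12 oz) €10.81: groceries → 6% → €0.6486
Subtotal = €507.97; unrounded tax = €41.42055 → €41.42; total due = €549.39

€549.39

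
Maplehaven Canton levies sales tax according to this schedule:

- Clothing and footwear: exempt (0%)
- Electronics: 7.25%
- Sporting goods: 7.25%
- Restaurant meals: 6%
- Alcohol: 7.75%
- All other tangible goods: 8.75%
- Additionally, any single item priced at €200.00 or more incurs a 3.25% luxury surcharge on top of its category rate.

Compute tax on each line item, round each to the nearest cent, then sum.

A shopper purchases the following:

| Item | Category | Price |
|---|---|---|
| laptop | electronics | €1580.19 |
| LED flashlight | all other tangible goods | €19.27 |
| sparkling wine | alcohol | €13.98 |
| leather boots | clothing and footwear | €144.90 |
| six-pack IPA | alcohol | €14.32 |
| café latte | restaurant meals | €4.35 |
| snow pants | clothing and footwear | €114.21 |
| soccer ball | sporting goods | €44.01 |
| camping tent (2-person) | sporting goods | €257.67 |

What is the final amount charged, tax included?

€2393.21

Laptop €1580.19: electronics → 7.25% + 3.25% surcharge = 10.5% → €165.92
LED flashlight €19.27: all other tangible goods → 8.75% → €1.69
Sparkling wine €13.98: alcohol → 7.75% → €1.08
Leather boots €144.90: clothing and footwear → 0% → €0.00
Six-pack IPA €14.32: alcohol → 7.75% → €1.11
Café latte €4.35: restaurant meals → 6% → €0.26
Snow pants €114.21: clothing and footwear → 0% → €0.00
Soccer ball €44.01: sporting goods → 7.25% → €3.19
Camping tent (2-person) €257.67: sporting goods → 7.25% + 3.25% surcharge = 10.5% → €27.06
Subtotal = €2192.90; tax = €200.31; total due = €2393.21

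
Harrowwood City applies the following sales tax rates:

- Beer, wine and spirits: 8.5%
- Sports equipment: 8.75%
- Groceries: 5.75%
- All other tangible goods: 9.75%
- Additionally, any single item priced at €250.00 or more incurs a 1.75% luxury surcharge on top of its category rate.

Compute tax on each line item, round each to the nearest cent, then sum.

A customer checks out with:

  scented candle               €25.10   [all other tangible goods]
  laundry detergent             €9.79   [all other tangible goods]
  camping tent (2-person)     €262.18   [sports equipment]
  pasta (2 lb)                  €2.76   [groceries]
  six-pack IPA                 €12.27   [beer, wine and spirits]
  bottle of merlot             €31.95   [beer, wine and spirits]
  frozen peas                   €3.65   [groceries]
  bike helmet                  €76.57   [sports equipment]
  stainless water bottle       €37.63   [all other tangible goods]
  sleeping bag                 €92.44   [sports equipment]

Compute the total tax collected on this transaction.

Scented candle €25.10: all other tangible goods → 9.75% → €2.45
Laundry detergent €9.79: all other tangible goods → 9.75% → €0.95
Camping tent (2-person) €262.18: sports equipment → 8.75% + 1.75% surcharge = 10.5% → €27.53
Pasta (2 lb) €2.76: groceries → 5.75% → €0.16
Six-pack IPA €12.27: beer, wine and spirits → 8.5% → €1.04
Bottle of merlot €31.95: beer, wine and spirits → 8.5% → €2.72
Frozen peas €3.65: groceries → 5.75% → €0.21
Bike helmet €76.57: sports equipment → 8.75% → €6.70
Stainless water bottle €37.63: all other tangible goods → 9.75% → €3.67
Sleeping bag €92.44: sports equipment → 8.75% → €8.09
Total tax = €2.45 + €0.95 + €27.53 + €0.16 + €1.04 + €2.72 + €0.21 + €6.70 + €3.67 + €8.09 = €53.52

€53.52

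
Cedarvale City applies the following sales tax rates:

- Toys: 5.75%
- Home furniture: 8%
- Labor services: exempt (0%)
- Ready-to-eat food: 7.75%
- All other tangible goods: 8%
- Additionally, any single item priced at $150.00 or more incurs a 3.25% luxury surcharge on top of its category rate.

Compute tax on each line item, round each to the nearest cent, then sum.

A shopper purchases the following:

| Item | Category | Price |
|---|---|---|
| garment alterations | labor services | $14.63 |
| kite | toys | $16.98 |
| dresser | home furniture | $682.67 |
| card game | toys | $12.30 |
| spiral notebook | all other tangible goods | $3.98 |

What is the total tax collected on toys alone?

$1.69

Kite $16.98: toys → 5.75% → $0.98
Card game $12.30: toys → 5.75% → $0.71
Tax on toys = $0.98 + $0.71 = $1.69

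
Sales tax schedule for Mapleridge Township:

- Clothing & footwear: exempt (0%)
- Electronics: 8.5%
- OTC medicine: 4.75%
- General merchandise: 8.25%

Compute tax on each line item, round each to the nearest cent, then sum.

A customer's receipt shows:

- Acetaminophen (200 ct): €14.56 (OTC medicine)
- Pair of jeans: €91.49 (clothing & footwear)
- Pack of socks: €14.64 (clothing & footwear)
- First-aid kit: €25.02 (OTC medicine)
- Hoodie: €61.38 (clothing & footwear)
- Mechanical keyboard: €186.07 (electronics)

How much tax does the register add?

Acetaminophen (200 ct) €14.56: OTC medicine → 4.75% → €0.69
Pair of jeans €91.49: clothing & footwear → 0% → €0.00
Pack of socks €14.64: clothing & footwear → 0% → €0.00
First-aid kit €25.02: OTC medicine → 4.75% → €1.19
Hoodie €61.38: clothing & footwear → 0% → €0.00
Mechanical keyboard €186.07: electronics → 8.5% → €15.82
Total tax = €0.69 + €1.19 + €15.82 = €17.70

€17.70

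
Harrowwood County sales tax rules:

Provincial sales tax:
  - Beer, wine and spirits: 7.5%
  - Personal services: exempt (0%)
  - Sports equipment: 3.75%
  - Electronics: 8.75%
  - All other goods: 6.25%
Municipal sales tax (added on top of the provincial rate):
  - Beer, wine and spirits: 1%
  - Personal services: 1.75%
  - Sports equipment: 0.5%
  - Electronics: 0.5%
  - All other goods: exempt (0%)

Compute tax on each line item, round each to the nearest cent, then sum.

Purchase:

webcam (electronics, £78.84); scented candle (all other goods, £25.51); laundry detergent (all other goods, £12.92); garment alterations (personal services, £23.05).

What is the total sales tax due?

£10.09

Webcam £78.84: electronics → 8.75% + 0.5% municipal = 9.25% → £7.29
Scented candle £25.51: all other goods → 6.25% + 0% municipal = 6.25% → £1.59
Laundry detergent £12.92: all other goods → 6.25% + 0% municipal = 6.25% → £0.81
Garment alterations £23.05: personal services → 0% + 1.75% municipal = 1.75% → £0.40
Total tax = £7.29 + £1.59 + £0.81 + £0.40 = £10.09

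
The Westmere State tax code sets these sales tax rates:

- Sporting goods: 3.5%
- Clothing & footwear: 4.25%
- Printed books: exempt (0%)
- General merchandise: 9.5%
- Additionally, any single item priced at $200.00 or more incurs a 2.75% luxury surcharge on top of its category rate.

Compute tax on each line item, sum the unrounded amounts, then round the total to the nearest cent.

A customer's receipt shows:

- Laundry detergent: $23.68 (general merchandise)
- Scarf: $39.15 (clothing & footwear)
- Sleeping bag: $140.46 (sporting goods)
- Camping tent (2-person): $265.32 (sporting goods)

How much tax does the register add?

$25.41

Laundry detergent $23.68: general merchandise → 9.5% → $2.2496
Scarf $39.15: clothing & footwear → 4.25% → $1.663875
Sleeping bag $140.46: sporting goods → 3.5% → $4.9161
Camping tent (2-person) $265.32: sporting goods → 3.5% + 2.75% surcharge = 6.25% → $16.5825
Unrounded tax sum = $25.412075 → $25.41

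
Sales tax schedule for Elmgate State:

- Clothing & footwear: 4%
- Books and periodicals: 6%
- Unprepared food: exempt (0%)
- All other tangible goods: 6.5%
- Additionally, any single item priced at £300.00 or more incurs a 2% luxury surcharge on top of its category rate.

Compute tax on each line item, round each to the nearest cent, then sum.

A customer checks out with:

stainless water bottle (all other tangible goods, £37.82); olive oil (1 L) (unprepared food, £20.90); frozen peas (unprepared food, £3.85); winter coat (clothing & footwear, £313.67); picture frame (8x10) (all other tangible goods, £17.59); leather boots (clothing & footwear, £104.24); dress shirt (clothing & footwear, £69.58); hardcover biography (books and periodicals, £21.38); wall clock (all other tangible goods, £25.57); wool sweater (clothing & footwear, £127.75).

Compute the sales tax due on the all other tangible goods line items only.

£5.26

Stainless water bottle £37.82: all other tangible goods → 6.5% → £2.46
Picture frame (8x10) £17.59: all other tangible goods → 6.5% → £1.14
Wall clock £25.57: all other tangible goods → 6.5% → £1.66
Tax on all other tangible goods = £2.46 + £1.14 + £1.66 = £5.26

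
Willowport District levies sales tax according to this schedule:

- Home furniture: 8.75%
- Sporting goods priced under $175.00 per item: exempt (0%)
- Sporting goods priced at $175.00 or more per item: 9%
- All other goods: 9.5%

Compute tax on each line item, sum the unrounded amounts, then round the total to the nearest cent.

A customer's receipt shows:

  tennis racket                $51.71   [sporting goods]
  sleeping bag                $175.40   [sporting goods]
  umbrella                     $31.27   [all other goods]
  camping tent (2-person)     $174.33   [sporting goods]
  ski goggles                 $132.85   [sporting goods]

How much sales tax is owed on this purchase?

$18.76

Tennis racket $51.71: sporting goods, under $175.00 → 0% → $0.00
Sleeping bag $175.40: sporting goods, $175.00 or more → 9% → $15.786
Umbrella $31.27: all other goods → 9.5% → $2.97065
Camping tent (2-person) $174.33: sporting goods, under $175.00 → 0% → $0.00
Ski goggles $132.85: sporting goods, under $175.00 → 0% → $0.00
Unrounded tax sum = $18.75665 → $18.76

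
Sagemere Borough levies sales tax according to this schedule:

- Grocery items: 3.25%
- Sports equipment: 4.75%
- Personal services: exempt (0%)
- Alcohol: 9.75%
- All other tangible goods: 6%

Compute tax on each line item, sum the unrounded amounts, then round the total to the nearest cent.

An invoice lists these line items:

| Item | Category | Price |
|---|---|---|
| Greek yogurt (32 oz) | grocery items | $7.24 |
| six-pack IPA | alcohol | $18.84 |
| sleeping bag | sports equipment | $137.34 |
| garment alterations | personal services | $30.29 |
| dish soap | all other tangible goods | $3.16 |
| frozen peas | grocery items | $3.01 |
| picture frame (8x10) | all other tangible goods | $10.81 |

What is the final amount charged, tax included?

$220.22

Greek yogurt (32 oz) $7.24: grocery items → 3.25% → $0.2353
Six-pack IPA $18.84: alcohol → 9.75% → $1.8369
Sleeping bag $137.34: sports equipment → 4.75% → $6.52365
Garment alterations $30.29: personal services → 0% → $0.00
Dish soap $3.16: all other tangible goods → 6% → $0.1896
Frozen peas $3.01: grocery items → 3.25% → $0.097825
Picture frame (8x10) $10.81: all other tangible goods → 6% → $0.6486
Subtotal = $210.69; unrounded tax = $9.531875 → $9.53; total due = $220.22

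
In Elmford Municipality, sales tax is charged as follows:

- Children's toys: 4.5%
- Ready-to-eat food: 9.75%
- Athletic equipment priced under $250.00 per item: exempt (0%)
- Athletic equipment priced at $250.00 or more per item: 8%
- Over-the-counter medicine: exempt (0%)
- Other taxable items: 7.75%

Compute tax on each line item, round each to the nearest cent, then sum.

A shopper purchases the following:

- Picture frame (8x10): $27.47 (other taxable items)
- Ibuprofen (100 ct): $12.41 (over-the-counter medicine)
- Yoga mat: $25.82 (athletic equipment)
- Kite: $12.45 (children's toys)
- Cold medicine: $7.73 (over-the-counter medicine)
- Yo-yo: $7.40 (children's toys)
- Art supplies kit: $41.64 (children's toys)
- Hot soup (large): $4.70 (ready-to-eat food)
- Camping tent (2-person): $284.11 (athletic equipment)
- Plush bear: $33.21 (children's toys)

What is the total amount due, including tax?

$486.51

Picture frame (8x10) $27.47: other taxable items → 7.75% → $2.13
Ibuprofen (100 ct) $12.41: over-the-counter medicine → 0% → $0.00
Yoga mat $25.82: athletic equipment, under $250.00 → 0% → $0.00
Kite $12.45: children's toys → 4.5% → $0.56
Cold medicine $7.73: over-the-counter medicine → 0% → $0.00
Yo-yo $7.40: children's toys → 4.5% → $0.33
Art supplies kit $41.64: children's toys → 4.5% → $1.87
Hot soup (large) $4.70: ready-to-eat food → 9.75% → $0.46
Camping tent (2-person) $284.11: athletic equipment, $250.00 or more → 8% → $22.73
Plush bear $33.21: children's toys → 4.5% → $1.49
Subtotal = $456.94; tax = $29.57; total due = $486.51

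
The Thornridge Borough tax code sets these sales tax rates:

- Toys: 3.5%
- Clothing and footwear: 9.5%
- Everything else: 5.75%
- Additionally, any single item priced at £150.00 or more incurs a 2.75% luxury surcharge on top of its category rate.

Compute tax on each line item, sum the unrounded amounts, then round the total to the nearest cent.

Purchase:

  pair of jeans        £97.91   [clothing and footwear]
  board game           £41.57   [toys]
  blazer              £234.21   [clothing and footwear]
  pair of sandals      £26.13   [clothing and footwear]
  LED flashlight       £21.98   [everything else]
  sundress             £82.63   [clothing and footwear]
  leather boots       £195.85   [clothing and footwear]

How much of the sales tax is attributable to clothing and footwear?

Pair of jeans £97.91: clothing and footwear → 9.5% → £9.30145
Blazer £234.21: clothing and footwear → 9.5% + 2.75% surcharge = 12.25% → £28.690725
Pair of sandals £26.13: clothing and footwear → 9.5% → £2.48235
Sundress £82.63: clothing and footwear → 9.5% → £7.84985
Leather boots £195.85: clothing and footwear → 9.5% + 2.75% surcharge = 12.25% → £23.991625
Tax on clothing and footwear: unrounded sum = £72.316 → £72.32

£72.32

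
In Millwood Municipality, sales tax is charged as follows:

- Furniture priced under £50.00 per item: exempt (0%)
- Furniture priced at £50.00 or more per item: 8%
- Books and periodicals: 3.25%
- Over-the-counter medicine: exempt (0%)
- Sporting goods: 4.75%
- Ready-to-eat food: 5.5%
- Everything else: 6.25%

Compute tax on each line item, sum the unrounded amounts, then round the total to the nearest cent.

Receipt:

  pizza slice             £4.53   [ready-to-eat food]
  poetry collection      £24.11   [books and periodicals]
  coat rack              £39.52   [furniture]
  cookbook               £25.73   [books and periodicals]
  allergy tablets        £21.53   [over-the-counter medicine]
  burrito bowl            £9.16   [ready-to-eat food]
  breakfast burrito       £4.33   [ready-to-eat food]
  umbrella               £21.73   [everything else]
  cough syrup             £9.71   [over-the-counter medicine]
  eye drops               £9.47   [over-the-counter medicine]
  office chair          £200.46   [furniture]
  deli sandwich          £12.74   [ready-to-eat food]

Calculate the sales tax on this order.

£20.71

Pizza slice £4.53: ready-to-eat food → 5.5% → £0.24915
Poetry collection £24.11: books and periodicals → 3.25% → £0.783575
Coat rack £39.52: furniture, under £50.00 → 0% → £0.00
Cookbook £25.73: books and periodicals → 3.25% → £0.836225
Allergy tablets £21.53: over-the-counter medicine → 0% → £0.00
Burrito bowl £9.16: ready-to-eat food → 5.5% → £0.5038
Breakfast burrito £4.33: ready-to-eat food → 5.5% → £0.23815
Umbrella £21.73: everything else → 6.25% → £1.358125
Cough syrup £9.71: over-the-counter medicine → 0% → £0.00
Eye drops £9.47: over-the-counter medicine → 0% → £0.00
Office chair £200.46: furniture, £50.00 or more → 8% → £16.0368
Deli sandwich £12.74: ready-to-eat food → 5.5% → £0.7007
Unrounded tax sum = £20.706525 → £20.71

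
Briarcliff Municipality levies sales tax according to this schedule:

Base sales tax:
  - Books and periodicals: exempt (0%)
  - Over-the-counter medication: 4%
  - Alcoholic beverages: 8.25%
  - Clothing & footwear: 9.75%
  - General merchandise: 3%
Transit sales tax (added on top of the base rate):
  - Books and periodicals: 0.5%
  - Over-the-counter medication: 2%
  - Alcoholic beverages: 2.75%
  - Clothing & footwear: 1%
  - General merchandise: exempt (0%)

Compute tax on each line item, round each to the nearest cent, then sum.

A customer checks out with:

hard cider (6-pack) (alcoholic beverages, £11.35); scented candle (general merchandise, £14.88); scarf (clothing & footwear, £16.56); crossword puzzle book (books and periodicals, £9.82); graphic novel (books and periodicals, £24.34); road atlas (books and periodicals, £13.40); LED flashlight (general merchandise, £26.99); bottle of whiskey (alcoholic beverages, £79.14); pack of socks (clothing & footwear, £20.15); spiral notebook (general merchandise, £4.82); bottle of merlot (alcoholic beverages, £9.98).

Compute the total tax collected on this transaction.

£16.65

Hard cider (6-pack) £11.35: alcoholic beverages → 8.25% + 2.75% transit = 11% → £1.25
Scented candle £14.88: general merchandise → 3% + 0% transit = 3% → £0.45
Scarf £16.56: clothing & footwear → 9.75% + 1% transit = 10.75% → £1.78
Crossword puzzle book £9.82: books and periodicals → 0% + 0.5% transit = 0.5% → £0.05
Graphic novel £24.34: books and periodicals → 0% + 0.5% transit = 0.5% → £0.12
Road atlas £13.40: books and periodicals → 0% + 0.5% transit = 0.5% → £0.07
LED flashlight £26.99: general merchandise → 3% + 0% transit = 3% → £0.81
Bottle of whiskey £79.14: alcoholic beverages → 8.25% + 2.75% transit = 11% → £8.71
Pack of socks £20.15: clothing & footwear → 9.75% + 1% transit = 10.75% → £2.17
Spiral notebook £4.82: general merchandise → 3% + 0% transit = 3% → £0.14
Bottle of merlot £9.98: alcoholic beverages → 8.25% + 2.75% transit = 11% → £1.10
Total tax = £1.25 + £0.45 + £1.78 + £0.05 + £0.12 + £0.07 + £0.81 + £8.71 + £2.17 + £0.14 + £1.10 = £16.65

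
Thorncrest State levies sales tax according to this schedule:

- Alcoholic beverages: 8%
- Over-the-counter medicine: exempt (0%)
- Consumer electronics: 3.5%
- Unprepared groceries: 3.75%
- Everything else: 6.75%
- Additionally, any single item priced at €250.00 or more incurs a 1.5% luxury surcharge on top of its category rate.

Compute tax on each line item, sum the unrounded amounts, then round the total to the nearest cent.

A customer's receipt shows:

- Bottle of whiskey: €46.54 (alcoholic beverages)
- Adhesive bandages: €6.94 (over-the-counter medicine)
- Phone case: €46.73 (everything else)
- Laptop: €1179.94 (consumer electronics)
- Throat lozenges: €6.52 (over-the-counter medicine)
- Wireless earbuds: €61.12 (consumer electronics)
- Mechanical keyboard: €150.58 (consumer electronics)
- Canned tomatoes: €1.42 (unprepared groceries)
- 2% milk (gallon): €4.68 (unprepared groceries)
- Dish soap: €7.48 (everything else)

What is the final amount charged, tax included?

Bottle of whiskey €46.54: alcoholic beverages → 8% → €3.7232
Adhesive bandages €6.94: over-the-counter medicine → 0% → €0.00
Phone case €46.73: everything else → 6.75% → €3.154275
Laptop €1179.94: consumer electronics → 3.5% + 1.5% surcharge = 5% → €58.997
Throat lozenges €6.52: over-the-counter medicine → 0% → €0.00
Wireless earbuds €61.12: consumer electronics → 3.5% → €2.1392
Mechanical keyboard €150.58: consumer electronics → 3.5% → €5.2703
Canned tomatoes €1.42: unprepared groceries → 3.75% → €0.05325
2% milk (gallon) €4.68: unprepared groceries → 3.75% → €0.1755
Dish soap €7.48: everything else → 6.75% → €0.5049
Subtotal = €1511.95; unrounded tax = €74.017625 → €74.02; total due = €1585.97

€1585.97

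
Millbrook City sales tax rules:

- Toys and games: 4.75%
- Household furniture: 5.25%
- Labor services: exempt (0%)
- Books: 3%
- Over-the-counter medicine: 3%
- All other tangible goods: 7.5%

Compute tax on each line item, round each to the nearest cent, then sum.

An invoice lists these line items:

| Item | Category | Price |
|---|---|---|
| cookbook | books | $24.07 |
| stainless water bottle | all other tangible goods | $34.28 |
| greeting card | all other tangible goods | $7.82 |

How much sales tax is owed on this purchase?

Cookbook $24.07: books → 3% → $0.72
Stainless water bottle $34.28: all other tangible goods → 7.5% → $2.57
Greeting card $7.82: all other tangible goods → 7.5% → $0.59
Total tax = $0.72 + $2.57 + $0.59 = $3.88

$3.88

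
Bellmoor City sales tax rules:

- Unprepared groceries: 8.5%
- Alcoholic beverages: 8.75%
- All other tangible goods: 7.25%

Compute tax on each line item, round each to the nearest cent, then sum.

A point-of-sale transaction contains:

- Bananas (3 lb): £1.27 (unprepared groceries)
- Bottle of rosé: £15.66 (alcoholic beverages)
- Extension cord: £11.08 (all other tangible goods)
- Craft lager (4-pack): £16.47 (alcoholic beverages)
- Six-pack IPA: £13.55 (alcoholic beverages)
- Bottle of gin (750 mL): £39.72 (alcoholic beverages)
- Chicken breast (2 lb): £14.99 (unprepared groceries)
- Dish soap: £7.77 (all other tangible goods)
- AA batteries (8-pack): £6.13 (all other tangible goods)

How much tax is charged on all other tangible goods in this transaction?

£1.80

Extension cord £11.08: all other tangible goods → 7.25% → £0.80
Dish soap £7.77: all other tangible goods → 7.25% → £0.56
AA batteries (8-pack) £6.13: all other tangible goods → 7.25% → £0.44
Tax on all other tangible goods = £0.80 + £0.56 + £0.44 = £1.80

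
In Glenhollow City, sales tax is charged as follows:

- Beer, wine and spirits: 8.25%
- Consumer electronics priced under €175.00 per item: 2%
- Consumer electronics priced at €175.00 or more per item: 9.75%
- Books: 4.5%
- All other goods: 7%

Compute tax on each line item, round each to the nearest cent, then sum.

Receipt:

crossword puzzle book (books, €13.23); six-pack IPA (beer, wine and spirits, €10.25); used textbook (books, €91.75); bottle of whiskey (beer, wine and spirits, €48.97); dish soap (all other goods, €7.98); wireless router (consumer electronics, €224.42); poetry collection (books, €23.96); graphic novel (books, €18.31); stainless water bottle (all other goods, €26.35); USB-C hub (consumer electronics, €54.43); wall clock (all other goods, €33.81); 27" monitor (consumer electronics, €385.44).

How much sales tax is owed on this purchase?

Crossword puzzle book €13.23: books → 4.5% → €0.60
Six-pack IPA €10.25: beer, wine and spirits → 8.25% → €0.85
Used textbook €91.75: books → 4.5% → €4.13
Bottle of whiskey €48.97: beer, wine and spirits → 8.25% → €4.04
Dish soap €7.98: all other goods → 7% → €0.56
Wireless router €224.42: consumer electronics, €175.00 or more → 9.75% → €21.88
Poetry collection €23.96: books → 4.5% → €1.08
Graphic novel €18.31: books → 4.5% → €0.82
Stainless water bottle €26.35: all other goods → 7% → €1.84
USB-C hub €54.43: consumer electronics, under €175.00 → 2% → €1.09
Wall clock €33.81: all other goods → 7% → €2.37
27" monitor €385.44: consumer electronics, €175.00 or more → 9.75% → €37.58
Total tax = €0.60 + €0.85 + €4.13 + €4.04 + €0.56 + €21.88 + €1.08 + €0.82 + €1.84 + €1.09 + €2.37 + €37.58 = €76.84

€76.84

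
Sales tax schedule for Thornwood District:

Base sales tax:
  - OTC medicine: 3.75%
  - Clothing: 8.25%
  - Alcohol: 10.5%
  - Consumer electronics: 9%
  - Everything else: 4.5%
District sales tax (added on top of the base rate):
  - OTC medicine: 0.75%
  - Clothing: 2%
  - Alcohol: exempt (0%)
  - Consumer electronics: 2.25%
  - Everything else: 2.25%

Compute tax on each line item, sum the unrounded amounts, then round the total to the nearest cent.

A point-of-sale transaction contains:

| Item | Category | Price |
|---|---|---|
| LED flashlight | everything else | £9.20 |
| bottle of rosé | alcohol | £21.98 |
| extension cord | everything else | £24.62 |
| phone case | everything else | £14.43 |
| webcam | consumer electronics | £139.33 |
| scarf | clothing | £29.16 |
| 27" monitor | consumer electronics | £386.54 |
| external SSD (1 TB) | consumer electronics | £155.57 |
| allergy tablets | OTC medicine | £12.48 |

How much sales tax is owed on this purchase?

LED flashlight £9.20: everything else → 4.5% + 2.25% district = 6.75% → £0.621
Bottle of rosé £21.98: alcohol → 10.5% + 0% district = 10.5% → £2.3079
Extension cord £24.62: everything else → 4.5% + 2.25% district = 6.75% → £1.66185
Phone case £14.43: everything else → 4.5% + 2.25% district = 6.75% → £0.974025
Webcam £139.33: consumer electronics → 9% + 2.25% district = 11.25% → £15.674625
Scarf £29.16: clothing → 8.25% + 2% district = 10.25% → £2.9889
27" monitor £386.54: consumer electronics → 9% + 2.25% district = 11.25% → £43.48575
External SSD (1 TB) £155.57: consumer electronics → 9% + 2.25% district = 11.25% → £17.501625
Allergy tablets £12.48: OTC medicine → 3.75% + 0.75% district = 4.5% → £0.5616
Unrounded tax sum = £85.777275 → £85.78

£85.78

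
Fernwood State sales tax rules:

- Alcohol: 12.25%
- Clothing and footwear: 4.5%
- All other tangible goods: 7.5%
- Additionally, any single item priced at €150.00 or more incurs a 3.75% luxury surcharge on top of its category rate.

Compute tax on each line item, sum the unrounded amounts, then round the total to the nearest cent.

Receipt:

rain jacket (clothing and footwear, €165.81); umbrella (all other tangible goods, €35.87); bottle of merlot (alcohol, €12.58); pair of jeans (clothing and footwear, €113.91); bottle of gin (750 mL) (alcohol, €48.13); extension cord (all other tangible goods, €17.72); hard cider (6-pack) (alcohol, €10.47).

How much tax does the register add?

Rain jacket €165.81: clothing and footwear → 4.5% + 3.75% surcharge = 8.25% → €13.679325
Umbrella €35.87: all other tangible goods → 7.5% → €2.69025
Bottle of merlot €12.58: alcohol → 12.25% → €1.54105
Pair of jeans €113.91: clothing and footwear → 4.5% → €5.12595
Bottle of gin (750 mL) €48.13: alcohol → 12.25% → €5.895925
Extension cord €17.72: all other tangible goods → 7.5% → €1.329
Hard cider (6-pack) €10.47: alcohol → 12.25% → €1.282575
Unrounded tax sum = €31.544075 → €31.54

€31.54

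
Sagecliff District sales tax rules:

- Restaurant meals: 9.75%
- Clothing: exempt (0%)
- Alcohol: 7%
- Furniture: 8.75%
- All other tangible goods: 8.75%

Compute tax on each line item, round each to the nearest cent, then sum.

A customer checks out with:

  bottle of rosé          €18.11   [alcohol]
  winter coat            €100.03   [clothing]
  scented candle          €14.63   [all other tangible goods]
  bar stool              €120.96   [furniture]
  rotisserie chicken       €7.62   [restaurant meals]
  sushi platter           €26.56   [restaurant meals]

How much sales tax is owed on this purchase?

Bottle of rosé €18.11: alcohol → 7% → €1.27
Winter coat €100.03: clothing → 0% → €0.00
Scented candle €14.63: all other tangible goods → 8.75% → €1.28
Bar stool €120.96: furniture → 8.75% → €10.58
Rotisserie chicken €7.62: restaurant meals → 9.75% → €0.74
Sushi platter €26.56: restaurant meals → 9.75% → €2.59
Total tax = €1.27 + €1.28 + €10.58 + €0.74 + €2.59 = €16.46

€16.46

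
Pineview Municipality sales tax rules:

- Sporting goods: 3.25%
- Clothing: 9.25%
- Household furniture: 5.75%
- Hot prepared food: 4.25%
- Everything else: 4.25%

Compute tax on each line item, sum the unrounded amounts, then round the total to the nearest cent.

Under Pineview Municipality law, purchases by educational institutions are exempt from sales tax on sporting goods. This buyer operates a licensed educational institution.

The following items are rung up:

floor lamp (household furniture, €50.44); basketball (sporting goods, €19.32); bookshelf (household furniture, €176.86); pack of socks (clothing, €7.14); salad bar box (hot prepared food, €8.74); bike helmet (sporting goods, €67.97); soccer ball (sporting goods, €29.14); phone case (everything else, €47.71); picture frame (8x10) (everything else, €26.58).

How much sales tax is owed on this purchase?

Floor lamp €50.44: household furniture → 5.75% → €2.9003
Basketball €19.32: sporting goods, buyer-exempt → 0% → €0.00
Bookshelf €176.86: household furniture → 5.75% → €10.16945
Pack of socks €7.14: clothing → 9.25% → €0.66045
Salad bar box €8.74: hot prepared food → 4.25% → €0.37145
Bike helmet €67.97: sporting goods, buyer-exempt → 0% → €0.00
Soccer ball €29.14: sporting goods, buyer-exempt → 0% → €0.00
Phone case €47.71: everything else → 4.25% → €2.027675
Picture frame (8x10) €26.58: everything else → 4.25% → €1.12965
Unrounded tax sum = €17.258975 → €17.26

€17.26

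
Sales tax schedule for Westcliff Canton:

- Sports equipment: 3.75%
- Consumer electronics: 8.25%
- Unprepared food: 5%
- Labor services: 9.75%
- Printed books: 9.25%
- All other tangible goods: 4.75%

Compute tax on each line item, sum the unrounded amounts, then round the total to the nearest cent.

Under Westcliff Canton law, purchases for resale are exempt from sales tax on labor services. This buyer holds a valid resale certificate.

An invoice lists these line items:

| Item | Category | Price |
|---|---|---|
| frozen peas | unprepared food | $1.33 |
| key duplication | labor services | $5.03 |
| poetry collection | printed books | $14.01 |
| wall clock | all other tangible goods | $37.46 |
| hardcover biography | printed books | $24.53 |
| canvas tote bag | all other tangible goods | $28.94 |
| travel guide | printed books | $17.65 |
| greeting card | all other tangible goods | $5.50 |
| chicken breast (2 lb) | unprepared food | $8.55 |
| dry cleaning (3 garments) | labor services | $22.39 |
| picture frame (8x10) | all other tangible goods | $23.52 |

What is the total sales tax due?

Frozen peas $1.33: unprepared food → 5% → $0.0665
Key duplication $5.03: labor services, buyer-exempt → 0% → $0.00
Poetry collection $14.01: printed books → 9.25% → $1.295925
Wall clock $37.46: all other tangible goods → 4.75% → $1.77935
Hardcover biography $24.53: printed books → 9.25% → $2.269025
Canvas tote bag $28.94: all other tangible goods → 4.75% → $1.37465
Travel guide $17.65: printed books → 9.25% → $1.632625
Greeting card $5.50: all other tangible goods → 4.75% → $0.26125
Chicken breast (2 lb) $8.55: unprepared food → 5% → $0.4275
Dry cleaning (3 garments) $22.39: labor services, buyer-exempt → 0% → $0.00
Picture frame (8x10) $23.52: all other tangible goods → 4.75% → $1.1172
Unrounded tax sum = $10.224025 → $10.22

$10.22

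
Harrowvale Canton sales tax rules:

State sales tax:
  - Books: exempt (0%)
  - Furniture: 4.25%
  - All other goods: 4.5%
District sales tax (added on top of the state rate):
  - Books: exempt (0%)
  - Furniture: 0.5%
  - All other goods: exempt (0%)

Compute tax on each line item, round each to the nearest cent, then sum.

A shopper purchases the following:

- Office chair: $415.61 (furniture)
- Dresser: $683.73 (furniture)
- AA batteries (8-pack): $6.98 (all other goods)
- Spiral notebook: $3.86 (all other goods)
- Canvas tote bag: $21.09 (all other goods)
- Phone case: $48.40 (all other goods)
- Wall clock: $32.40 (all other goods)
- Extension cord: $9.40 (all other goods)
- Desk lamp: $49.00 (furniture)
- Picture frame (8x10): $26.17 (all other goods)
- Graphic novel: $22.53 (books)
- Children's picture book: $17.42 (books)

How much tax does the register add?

Office chair $415.61: furniture → 4.25% + 0.5% district = 4.75% → $19.74
Dresser $683.73: furniture → 4.25% + 0.5% district = 4.75% → $32.48
AA batteries (8-pack) $6.98: all other goods → 4.5% + 0% district = 4.5% → $0.31
Spiral notebook $3.86: all other goods → 4.5% + 0% district = 4.5% → $0.17
Canvas tote bag $21.09: all other goods → 4.5% + 0% district = 4.5% → $0.95
Phone case $48.40: all other goods → 4.5% + 0% district = 4.5% → $2.18
Wall clock $32.40: all other goods → 4.5% + 0% district = 4.5% → $1.46
Extension cord $9.40: all other goods → 4.5% + 0% district = 4.5% → $0.42
Desk lamp $49.00: furniture → 4.25% + 0.5% district = 4.75% → $2.33
Picture frame (8x10) $26.17: all other goods → 4.5% + 0% district = 4.5% → $1.18
Graphic novel $22.53: books → 0% + 0% district = 0% → $0.00
Children's picture book $17.42: books → 0% + 0% district = 0% → $0.00
Total tax = $19.74 + $32.48 + $0.31 + $0.17 + $0.95 + $2.18 + $1.46 + $0.42 + $2.33 + $1.18 = $61.22

$61.22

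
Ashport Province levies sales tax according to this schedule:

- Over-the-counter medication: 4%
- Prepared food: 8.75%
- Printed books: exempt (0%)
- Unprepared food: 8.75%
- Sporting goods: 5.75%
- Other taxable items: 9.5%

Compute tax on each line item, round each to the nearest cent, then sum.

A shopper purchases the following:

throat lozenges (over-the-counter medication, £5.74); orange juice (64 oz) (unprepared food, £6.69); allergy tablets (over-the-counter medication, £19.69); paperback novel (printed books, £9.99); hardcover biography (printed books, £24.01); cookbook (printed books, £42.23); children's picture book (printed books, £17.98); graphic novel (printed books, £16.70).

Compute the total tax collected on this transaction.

Throat lozenges £5.74: over-the-counter medication → 4% → £0.23
Orange juice (64 oz) £6.69: unprepared food → 8.75% → £0.59
Allergy tablets £19.69: over-the-counter medication → 4% → £0.79
Paperback novel £9.99: printed books → 0% → £0.00
Hardcover biography £24.01: printed books → 0% → £0.00
Cookbook £42.23: printed books → 0% → £0.00
Children's picture book £17.98: printed books → 0% → £0.00
Graphic novel £16.70: printed books → 0% → £0.00
Total tax = £0.23 + £0.59 + £0.79 = £1.61

£1.61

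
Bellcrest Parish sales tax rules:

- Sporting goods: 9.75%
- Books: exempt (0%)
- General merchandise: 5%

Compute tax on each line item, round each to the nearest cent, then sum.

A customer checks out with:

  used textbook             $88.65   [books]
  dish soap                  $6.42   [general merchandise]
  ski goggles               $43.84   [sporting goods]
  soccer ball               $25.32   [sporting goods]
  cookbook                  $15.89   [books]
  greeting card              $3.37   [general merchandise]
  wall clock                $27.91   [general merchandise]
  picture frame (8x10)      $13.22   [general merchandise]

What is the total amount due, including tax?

$233.91

Used textbook $88.65: books → 0% → $0.00
Dish soap $6.42: general merchandise → 5% → $0.32
Ski goggles $43.84: sporting goods → 9.75% → $4.27
Soccer ball $25.32: sporting goods → 9.75% → $2.47
Cookbook $15.89: books → 0% → $0.00
Greeting card $3.37: general merchandise → 5% → $0.17
Wall clock $27.91: general merchandise → 5% → $1.40
Picture frame (8x10) $13.22: general merchandise → 5% → $0.66
Subtotal = $224.62; tax = $9.29; total due = $233.91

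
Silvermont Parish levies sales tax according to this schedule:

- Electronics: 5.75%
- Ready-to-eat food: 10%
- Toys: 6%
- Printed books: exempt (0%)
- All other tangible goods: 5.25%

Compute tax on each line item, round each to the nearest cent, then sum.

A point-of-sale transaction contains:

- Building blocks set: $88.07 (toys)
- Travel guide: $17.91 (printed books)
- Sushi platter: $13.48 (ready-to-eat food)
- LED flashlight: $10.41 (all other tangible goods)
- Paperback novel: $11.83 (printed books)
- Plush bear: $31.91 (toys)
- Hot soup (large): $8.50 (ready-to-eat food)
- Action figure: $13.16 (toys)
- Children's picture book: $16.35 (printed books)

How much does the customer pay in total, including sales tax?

Building blocks set $88.07: toys → 6% → $5.28
Travel guide $17.91: printed books → 0% → $0.00
Sushi platter $13.48: ready-to-eat food → 10% → $1.35
LED flashlight $10.41: all other tangible goods → 5.25% → $0.55
Paperback novel $11.83: printed books → 0% → $0.00
Plush bear $31.91: toys → 6% → $1.91
Hot soup (large) $8.50: ready-to-eat food → 10% → $0.85
Action figure $13.16: toys → 6% → $0.79
Children's picture book $16.35: printed books → 0% → $0.00
Subtotal = $211.62; tax = $10.73; total due = $222.35

$222.35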